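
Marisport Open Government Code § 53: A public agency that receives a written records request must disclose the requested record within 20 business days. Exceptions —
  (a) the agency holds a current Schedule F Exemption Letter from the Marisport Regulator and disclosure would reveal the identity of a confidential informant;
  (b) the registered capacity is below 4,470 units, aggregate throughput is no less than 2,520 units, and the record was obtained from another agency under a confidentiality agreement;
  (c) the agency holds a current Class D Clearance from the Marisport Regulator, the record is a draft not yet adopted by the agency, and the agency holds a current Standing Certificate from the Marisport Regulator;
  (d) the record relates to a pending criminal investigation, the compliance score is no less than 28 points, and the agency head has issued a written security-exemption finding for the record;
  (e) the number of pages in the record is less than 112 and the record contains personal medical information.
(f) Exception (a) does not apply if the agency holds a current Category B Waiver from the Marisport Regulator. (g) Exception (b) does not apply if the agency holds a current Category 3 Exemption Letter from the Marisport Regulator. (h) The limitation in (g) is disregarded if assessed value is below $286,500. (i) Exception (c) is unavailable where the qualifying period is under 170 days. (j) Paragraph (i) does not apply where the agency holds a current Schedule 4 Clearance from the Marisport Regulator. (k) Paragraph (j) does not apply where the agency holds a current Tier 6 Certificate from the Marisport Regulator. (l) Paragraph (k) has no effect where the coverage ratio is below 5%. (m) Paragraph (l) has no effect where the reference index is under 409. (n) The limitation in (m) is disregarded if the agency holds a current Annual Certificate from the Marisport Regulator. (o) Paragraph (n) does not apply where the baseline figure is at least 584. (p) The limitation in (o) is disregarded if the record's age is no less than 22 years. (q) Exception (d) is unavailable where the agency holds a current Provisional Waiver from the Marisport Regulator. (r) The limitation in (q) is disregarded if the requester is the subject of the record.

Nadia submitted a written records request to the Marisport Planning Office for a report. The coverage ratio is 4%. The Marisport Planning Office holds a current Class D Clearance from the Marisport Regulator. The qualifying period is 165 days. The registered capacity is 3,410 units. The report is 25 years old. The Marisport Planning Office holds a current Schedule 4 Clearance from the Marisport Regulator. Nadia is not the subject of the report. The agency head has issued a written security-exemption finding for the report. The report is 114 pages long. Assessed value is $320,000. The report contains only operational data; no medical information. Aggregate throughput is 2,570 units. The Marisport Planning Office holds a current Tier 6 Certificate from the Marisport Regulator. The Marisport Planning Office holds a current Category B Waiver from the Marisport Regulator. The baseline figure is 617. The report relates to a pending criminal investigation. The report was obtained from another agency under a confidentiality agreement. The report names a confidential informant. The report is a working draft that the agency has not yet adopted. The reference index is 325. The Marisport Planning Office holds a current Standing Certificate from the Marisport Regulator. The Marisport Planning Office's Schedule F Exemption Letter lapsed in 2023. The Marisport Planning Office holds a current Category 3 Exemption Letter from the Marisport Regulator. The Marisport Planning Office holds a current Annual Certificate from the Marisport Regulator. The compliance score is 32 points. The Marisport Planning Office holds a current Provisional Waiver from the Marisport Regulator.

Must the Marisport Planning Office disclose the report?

No — exception (c) applies; the Marisport Planning Office is not required to disclose the report.

Exception (a) does not apply: no current Schedule F Exemption Letter is held.
Exception (b): the registered capacity is 3,410 units, below the 4,470 units limit; aggregate throughput is 2,570 units, meeting the 2,520 units threshold; the report was obtained under a confidentiality agreement — every condition holds. But applying paragraphs (g)–(h): (g) operates against (b): a current Category 3 Exemption Letter is held. (h), which would lift (g), is inapplicable — assessed value is $320,000, not below $286,500. (b) is therefore removed.
All of (c)'s requirements are met (a current Class D Clearance is held; the report is an unadopted draft; a current Standing Certificate is held). Applying paragraphs (i)–(p): (i) would limit (c) — the qualifying period is 165 days, under the 170 days limit — but (j) sets (i) aside: (j) applies — a current Schedule 4 Clearance is held. (k) would limit (j) — a current Tier 6 Certificate is held — but (l) sets (k) aside: (l) is engaged — the coverage ratio is 4%, below the 5% limit. (m) operates (the reference index is 325, under the 409 limit), but is set aside by (n): (n) applies — a current Annual Certificate is held. (o) operates (the baseline figure is 617, meeting the 584 threshold), but is set aside by (p): (p) operates — the record's age is 25 years, meeting the 22 years threshold. So (c) applies.
Exception (d) is satisfied on its face — the report relates to a pending investigation; the compliance score is 32 points, meeting the 28 points threshold; a written security-exemption finding has been issued. Turning to paragraphs (q)–(r): (q) applies — a current Provisional Waiver is held. (r), which would lift (q), is not engaged — Nadia is not the subject of the report. Exception (d) does not apply.
Exception (e) does not apply: the number of pages in the record is 114, not less than 112.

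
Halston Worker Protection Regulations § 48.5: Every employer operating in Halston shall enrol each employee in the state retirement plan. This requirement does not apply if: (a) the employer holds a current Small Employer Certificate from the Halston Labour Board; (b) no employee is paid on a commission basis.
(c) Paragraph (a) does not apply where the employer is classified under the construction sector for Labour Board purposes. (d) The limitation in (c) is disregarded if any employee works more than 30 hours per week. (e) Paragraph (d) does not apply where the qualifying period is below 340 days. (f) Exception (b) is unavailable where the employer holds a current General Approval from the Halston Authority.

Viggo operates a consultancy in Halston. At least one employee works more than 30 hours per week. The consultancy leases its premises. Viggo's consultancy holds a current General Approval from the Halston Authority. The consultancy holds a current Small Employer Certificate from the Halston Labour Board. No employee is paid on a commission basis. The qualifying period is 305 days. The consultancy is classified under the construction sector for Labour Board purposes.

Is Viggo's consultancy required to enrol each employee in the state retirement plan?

Yes — Viggo's consultancy must enrol each employee in the state retirement plan.

All of (a)'s requirements are met (a current Small Employer Certificate is held). Turning to paragraphs (c)–(e): (c) is engaged — the consultancy is classified under the construction sector. (d) operates (at least one employee exceeds 30 hours/week), but is itself disapplied by (e): (e) is triggered — the qualifying period is 305 days, below the 340 days limit. Exception (a) does not apply.
All of (b)'s requirements are met (no employee is paid on commission). But applying paragraph (f): (f) is triggered — a current General Approval is held. (b) is therefore removed.
No exception is made out. Viggo's consultancy falls within the general rule.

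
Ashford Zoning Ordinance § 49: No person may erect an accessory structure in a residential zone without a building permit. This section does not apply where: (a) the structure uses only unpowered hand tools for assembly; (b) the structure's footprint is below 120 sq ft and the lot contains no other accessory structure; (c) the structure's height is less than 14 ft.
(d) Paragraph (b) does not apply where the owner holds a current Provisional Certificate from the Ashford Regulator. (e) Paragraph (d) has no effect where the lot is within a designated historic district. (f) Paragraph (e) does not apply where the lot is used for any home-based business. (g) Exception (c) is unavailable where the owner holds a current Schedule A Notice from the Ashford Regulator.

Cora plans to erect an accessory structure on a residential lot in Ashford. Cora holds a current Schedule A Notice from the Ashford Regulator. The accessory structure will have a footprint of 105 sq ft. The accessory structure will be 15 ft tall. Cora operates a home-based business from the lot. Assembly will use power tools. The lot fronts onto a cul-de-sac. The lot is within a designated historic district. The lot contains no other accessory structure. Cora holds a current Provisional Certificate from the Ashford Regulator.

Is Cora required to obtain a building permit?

Yes — Cora must obtain a building permit.

Exception (a) fails — assembly uses power tools.
Exception (b) is satisfied on its face — the structure's footprint is 105 sq ft, below the 120 sq ft limit; the lot has no other accessory structure. Turning to paragraphs (d)–(f): (d) is engaged — a current Provisional Certificate is held. (e) would limit (d) — the lot is in a historic district — but (f) sets (e) aside: (f) operates against (e): a home-based business operates on the lot. So (b) is unavailable.
Exception (c) requires that the structure's height is less than 14 ft; but the structure's height is 15 ft, not less than 14 ft, so (c) is unavailable.
No exception applies. The general rule governs.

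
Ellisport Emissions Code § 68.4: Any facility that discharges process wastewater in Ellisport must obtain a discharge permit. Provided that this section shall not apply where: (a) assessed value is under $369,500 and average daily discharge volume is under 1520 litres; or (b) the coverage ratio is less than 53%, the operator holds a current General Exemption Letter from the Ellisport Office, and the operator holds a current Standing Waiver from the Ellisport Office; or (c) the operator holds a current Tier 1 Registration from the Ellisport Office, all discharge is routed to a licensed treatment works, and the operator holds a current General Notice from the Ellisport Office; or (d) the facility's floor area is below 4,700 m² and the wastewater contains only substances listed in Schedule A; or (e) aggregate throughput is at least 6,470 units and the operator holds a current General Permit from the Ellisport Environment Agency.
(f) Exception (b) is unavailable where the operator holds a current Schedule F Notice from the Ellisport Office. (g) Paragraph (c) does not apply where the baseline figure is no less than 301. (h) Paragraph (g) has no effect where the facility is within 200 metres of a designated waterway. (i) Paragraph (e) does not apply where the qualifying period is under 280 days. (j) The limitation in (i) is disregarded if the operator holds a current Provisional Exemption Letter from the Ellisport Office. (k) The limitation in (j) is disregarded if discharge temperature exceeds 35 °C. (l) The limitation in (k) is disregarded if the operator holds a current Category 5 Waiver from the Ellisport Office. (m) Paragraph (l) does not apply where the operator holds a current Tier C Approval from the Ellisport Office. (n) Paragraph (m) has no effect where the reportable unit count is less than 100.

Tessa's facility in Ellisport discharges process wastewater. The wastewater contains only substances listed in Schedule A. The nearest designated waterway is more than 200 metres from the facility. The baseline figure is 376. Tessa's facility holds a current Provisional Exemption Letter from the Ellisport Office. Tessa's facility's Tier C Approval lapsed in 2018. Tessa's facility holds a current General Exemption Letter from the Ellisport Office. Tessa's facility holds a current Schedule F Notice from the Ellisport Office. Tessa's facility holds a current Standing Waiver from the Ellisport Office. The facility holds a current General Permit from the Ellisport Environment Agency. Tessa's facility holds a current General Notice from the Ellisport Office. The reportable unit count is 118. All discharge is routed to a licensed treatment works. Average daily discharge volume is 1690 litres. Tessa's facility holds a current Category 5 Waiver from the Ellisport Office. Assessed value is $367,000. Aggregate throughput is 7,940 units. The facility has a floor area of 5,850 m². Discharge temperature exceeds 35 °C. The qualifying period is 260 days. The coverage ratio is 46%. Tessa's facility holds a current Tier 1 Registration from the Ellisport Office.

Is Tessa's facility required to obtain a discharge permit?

Exception (a) fails — average daily discharge volume is 1690 litres, not under 1520 litres.
All of (b)'s requirements are met (the coverage ratio is 46%, less than the 53% limit; a current General Exemption Letter is held; a current Standing Waiver is held). But: (f) operates against (b): a current Schedule F Notice is held. So (b) is unavailable.
Exception (c): a current Tier 1 Registration is held; discharge is routed to a licensed treatment works; a current General Notice is held — every condition holds. But applying paragraphs (g)–(h): (g) is engaged — the baseline figure is 376, meeting the 301 threshold. (h) does not operate here (the facility is more than 200 m from any designated waterway), so (g) stands. (c) is therefore removed.
Exception (d) does not apply: the facility's floor area is 5,850 m², not below 4,700 m².
All of (e)'s requirements are met (aggregate throughput is 7,940 units, meeting the 6,470 units threshold; a current General Permit is held). Applying paragraphs (i)–(n): (i) would limit (e) — the qualifying period is 260 days, under the 280 days limit — but (j) sets (i) aside: (j) operates — a current Provisional Exemption Letter is held. (k) applies (discharge temperature exceeds 35 °C), but is itself disapplied by (l): (l) is triggered — a current Category 5 Waiver is held. (m) does not operate here (no current Tier C Approval is held), so (l) stands. Exception (e) stands.

No — exception (e) applies; Tessa's facility is not required to obtain a discharge permit.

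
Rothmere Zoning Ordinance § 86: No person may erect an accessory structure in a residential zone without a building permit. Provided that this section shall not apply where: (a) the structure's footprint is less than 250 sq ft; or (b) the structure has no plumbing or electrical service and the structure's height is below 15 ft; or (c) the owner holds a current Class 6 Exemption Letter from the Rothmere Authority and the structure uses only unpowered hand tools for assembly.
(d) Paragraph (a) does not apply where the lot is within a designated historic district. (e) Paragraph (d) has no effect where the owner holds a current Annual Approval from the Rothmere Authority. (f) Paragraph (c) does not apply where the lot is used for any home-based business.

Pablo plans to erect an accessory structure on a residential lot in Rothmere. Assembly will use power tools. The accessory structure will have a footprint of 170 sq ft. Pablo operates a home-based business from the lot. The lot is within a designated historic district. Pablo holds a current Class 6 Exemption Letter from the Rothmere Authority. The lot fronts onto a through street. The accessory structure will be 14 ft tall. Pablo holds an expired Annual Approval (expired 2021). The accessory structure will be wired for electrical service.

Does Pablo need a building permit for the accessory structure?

Yes — Pablo must obtain a building permit.

Exception (a): the structure's footprint is 170 sq ft, less than the 250 sq ft limit — every condition holds. But: (d) operates against (a): the lot is in a historic district. (e), which would lift (d), is not engaged — the Annual Approval is not current. Exception (a) does not apply.
Exception (b) fails — electrical service is planned.
Exception (c) requires that the structure uses only unpowered hand tools for assembly; but assembly uses power tools, so (c) is unavailable.
No exception is made out. Pablo falls within the general rule.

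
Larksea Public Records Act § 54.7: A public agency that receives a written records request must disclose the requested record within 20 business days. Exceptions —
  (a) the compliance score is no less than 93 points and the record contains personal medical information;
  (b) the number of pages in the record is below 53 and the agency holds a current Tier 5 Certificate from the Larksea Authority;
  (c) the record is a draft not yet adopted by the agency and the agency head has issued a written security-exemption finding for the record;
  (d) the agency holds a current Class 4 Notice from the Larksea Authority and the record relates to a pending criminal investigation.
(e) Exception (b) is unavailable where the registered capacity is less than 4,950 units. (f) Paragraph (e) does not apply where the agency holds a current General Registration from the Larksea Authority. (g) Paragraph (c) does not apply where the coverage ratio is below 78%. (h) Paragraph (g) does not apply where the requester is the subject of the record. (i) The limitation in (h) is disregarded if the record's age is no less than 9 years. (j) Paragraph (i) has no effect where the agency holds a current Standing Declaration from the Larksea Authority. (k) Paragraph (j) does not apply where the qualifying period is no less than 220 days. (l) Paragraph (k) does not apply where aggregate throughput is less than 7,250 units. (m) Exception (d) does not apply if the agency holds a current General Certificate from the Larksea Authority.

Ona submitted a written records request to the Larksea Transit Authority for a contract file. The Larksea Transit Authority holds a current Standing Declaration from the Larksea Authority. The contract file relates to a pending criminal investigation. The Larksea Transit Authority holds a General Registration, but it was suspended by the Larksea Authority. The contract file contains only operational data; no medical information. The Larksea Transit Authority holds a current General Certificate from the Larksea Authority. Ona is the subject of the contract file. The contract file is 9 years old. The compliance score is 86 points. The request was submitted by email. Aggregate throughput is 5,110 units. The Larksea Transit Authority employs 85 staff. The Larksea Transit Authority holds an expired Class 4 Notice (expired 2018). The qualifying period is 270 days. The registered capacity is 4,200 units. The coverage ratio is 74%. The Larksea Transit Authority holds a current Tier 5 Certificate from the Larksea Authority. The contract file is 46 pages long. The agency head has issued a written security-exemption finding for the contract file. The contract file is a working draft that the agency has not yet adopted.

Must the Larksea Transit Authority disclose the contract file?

No — exception (c) applies; the Larksea Transit Authority is not required to disclose the contract file.

Exception (a) fails — the compliance score is 86 points, short of 93 points.
Exception (b): the number of pages in the record is 46, below the 53 limit; a current Tier 5 Certificate is held — every condition holds. But: (e) operates — the registered capacity is 4,200 units, less than the 4,950 units limit. (f) is not engaged (no current General Registration is held), so (e) stands. Exception (b) does not apply.
All of (c)'s requirements are met (the contract file is an unadopted draft; a written security-exemption finding has been issued). Under paragraphs (g)–(l): (g) is triggered (the coverage ratio is 74%, below the 78% limit), but is itself disapplied by (h): (h) operates against (g): Ona is the subject of the contract file. (i) applies (the record's age is 9 years, meeting the 9 years threshold), but is itself disapplied by (j): (j) operates against (i): a current Standing Declaration is held. (k) operates (the qualifying period is 270 days, meeting the 220 days threshold), but yields to (l): (l) applies — aggregate throughput is 5,110 units, less than the 7,250 units limit. So (c) applies.
Exception (d) requires that the agency holds a current Class 4 Notice from the Larksea Authority; but there is no Class 4 Notice in force, so (d) is unavailable.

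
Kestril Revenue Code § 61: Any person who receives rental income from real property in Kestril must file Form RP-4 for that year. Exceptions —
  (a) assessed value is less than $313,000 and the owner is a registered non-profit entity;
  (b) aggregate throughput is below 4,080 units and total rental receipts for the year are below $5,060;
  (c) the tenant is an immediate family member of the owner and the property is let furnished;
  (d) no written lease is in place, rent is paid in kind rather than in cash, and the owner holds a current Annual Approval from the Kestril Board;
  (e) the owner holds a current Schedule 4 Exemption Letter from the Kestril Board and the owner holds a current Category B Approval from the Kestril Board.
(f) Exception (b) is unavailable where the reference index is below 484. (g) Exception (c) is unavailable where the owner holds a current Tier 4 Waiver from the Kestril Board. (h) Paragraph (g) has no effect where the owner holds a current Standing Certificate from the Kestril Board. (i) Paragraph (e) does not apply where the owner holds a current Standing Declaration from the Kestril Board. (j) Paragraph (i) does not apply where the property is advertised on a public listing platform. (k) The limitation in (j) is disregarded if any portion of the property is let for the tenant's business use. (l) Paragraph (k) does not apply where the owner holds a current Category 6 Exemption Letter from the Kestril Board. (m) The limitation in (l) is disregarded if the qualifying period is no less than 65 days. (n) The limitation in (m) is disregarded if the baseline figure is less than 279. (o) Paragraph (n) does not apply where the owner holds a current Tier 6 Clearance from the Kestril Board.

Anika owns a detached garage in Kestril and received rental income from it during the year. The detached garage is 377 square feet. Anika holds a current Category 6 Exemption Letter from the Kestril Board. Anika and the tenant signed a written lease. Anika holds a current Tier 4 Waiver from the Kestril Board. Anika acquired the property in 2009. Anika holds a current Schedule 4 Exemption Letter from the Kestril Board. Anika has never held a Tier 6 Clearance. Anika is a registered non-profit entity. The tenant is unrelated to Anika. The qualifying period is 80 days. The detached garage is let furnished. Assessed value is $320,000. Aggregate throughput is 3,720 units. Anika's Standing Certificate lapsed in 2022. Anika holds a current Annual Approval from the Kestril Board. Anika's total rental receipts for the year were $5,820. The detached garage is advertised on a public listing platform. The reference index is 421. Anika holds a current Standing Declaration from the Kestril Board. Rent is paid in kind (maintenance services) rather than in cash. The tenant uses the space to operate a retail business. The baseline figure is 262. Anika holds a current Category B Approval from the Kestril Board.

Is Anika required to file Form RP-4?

Exception (a) requires that assessed value is less than $313,000; but assessed value is $320,000, not less than $313,000, so (a) is unavailable.
Exception (b) does not apply: total rental receipts for the year are $5,820, not below $5,060.
Exception (c) requires that the tenant is an immediate family member of the owner; but the tenant is unrelated to the owner, so (c) is unavailable.
Exception (d) requires that no written lease is in place; but a written lease is in place, so (d) is unavailable.
All of (e)'s requirements are met (a current Schedule 4 Exemption Letter is held; a current Category B Approval is held). Applying paragraphs (i)–(o): (i) operates (a current Standing Declaration is held), but is overridden by (j): (j) operates against (i): the property is publicly advertised. (k) would limit (j) — the space is let for business use — but (l) sets (k) aside: (l) operates against (k): a current Category 6 Exemption Letter is held. (m) would limit (l) — the qualifying period is 80 days, meeting the 65 days threshold — but (n) sets (m) aside: (n) operates — the baseline figure is 262, less than the 279 limit. (o) does not operate here (no current Tier 6 Clearance is held), so (n) stands. So (e) applies.

No — exception (e) applies; Anika is not required to file Form RP-4.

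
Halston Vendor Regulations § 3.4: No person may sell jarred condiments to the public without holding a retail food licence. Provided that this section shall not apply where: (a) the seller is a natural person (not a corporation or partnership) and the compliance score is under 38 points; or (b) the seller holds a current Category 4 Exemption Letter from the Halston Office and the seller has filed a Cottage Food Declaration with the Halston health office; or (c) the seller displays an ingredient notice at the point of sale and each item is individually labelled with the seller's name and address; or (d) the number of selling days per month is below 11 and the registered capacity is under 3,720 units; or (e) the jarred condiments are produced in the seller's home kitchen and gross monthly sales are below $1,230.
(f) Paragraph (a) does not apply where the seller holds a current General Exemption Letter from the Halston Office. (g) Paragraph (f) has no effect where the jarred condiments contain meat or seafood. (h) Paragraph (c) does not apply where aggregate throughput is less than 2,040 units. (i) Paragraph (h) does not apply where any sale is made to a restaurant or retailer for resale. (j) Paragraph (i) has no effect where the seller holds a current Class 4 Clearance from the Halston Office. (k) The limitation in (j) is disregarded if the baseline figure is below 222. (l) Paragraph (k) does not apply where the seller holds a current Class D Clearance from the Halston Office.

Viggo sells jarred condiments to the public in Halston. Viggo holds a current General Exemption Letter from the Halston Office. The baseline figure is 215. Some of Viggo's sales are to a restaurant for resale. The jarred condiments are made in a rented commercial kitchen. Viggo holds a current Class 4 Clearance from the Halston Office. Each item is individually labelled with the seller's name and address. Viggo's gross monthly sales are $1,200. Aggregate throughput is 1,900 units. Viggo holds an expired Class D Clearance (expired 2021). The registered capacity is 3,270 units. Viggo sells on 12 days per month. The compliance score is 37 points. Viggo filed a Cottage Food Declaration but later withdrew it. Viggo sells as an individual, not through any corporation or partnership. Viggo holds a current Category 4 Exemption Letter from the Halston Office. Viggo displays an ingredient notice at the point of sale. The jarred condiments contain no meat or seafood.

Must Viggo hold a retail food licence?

Exception (a)'s conditions are all satisfied: the seller is a natural person; the compliance score is 37 points, under the 38 points limit. But: (f) operates against (a): a current General Exemption Letter is held. (g), which would lift (f), is inapplicable — the jarred condiments contain no meat or seafood. Exception (a) does not apply.
Exception (b) requires that the seller has filed a Cottage Food Declaration with the Halston health office; but the Cottage Food Declaration was withdrawn, so (b) is unavailable.
Exception (c)'s conditions are all satisfied: an ingredient notice is displayed; items are individually labelled. As to paragraphs (h)–(l): (h) would limit (c) — aggregate throughput is 1,900 units, less than the 2,040 units limit — but (i) sets (h) aside: (i) operates against (h): some sales are to a restaurant for resale. (j) is triggered (a current Class 4 Clearance is held), but is overridden by (k): (k) operates against (j): the baseline figure is 215, below the 222 limit. (l), which would lift (k), is not engaged — there is no Class D Clearance in force. (c) remains available.
Exception (d) fails — the number of selling days per month is 12, not below 11.
Exception (e) does not apply: the jarred condiments are made in a commercial kitchen, not a home kitchen.

No — exception (c) applies; Viggo is not required to hold a retail food licence.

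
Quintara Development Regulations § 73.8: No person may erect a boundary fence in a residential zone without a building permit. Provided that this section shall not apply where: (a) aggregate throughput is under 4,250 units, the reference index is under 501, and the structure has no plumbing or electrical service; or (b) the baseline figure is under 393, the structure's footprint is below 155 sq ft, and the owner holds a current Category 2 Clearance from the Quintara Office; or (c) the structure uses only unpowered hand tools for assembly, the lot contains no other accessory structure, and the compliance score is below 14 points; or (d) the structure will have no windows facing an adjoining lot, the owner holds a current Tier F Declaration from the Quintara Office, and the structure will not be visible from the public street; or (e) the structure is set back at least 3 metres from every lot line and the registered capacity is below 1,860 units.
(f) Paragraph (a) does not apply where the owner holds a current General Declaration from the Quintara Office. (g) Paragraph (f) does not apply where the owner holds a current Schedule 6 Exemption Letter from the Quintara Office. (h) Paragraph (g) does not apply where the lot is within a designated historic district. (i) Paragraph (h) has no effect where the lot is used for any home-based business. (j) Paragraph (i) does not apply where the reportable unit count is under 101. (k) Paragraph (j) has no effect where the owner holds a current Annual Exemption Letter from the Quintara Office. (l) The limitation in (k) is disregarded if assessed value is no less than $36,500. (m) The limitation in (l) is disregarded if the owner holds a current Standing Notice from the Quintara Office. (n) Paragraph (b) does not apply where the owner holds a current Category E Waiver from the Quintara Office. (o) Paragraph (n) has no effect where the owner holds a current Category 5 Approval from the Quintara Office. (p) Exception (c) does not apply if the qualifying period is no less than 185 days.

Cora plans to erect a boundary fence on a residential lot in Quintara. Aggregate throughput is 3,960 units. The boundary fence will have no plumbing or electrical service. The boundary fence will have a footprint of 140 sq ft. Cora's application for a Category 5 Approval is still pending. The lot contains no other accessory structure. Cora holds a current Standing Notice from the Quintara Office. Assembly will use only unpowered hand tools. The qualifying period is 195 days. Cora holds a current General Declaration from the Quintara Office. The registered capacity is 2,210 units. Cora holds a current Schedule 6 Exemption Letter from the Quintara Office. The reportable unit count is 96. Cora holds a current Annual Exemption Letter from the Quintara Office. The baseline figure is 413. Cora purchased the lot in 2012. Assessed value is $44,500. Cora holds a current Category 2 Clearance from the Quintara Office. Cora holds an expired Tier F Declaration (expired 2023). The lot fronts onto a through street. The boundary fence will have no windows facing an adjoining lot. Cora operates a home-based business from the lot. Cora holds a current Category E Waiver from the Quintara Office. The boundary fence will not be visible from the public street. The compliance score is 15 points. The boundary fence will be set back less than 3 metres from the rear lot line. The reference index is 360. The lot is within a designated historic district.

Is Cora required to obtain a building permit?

No — exception (a) applies; Cora does not need a building permit.

Exception (a)'s conditions are all satisfied: aggregate throughput is 3,960 units, under the 4,250 units limit; the reference index is 360, under the 501 limit; there is no plumbing or electrical service. Applying paragraphs (f)–(m): (f) is engaged (a current General Declaration is held), but is overridden by (g): (g) applies — a current Schedule 6 Exemption Letter is held. (h) applies (the lot is in a historic district), but is itself disapplied by (i): (i) operates against (h): a home-based business operates on the lot. (j) operates (the reportable unit count is 96, under the 101 limit), but is overridden by (k): (k) applies — a current Annual Exemption Letter is held. (l) would limit (k) — assessed value is $44,500, meeting the $36,500 threshold — but (m) sets (l) aside: (m) operates against (l): a current Standing Notice is held. (a) remains available.
Exception (b) does not apply: the baseline figure is 413, not under 393.
Exception (c) requires that the compliance score is below 14 points; but the compliance score is 15 points, not below 14 points, so (c) is unavailable.
Exception (d) does not apply: there is no Tier F Declaration in force.
Exception (e) does not apply: the rear setback is under 3 m.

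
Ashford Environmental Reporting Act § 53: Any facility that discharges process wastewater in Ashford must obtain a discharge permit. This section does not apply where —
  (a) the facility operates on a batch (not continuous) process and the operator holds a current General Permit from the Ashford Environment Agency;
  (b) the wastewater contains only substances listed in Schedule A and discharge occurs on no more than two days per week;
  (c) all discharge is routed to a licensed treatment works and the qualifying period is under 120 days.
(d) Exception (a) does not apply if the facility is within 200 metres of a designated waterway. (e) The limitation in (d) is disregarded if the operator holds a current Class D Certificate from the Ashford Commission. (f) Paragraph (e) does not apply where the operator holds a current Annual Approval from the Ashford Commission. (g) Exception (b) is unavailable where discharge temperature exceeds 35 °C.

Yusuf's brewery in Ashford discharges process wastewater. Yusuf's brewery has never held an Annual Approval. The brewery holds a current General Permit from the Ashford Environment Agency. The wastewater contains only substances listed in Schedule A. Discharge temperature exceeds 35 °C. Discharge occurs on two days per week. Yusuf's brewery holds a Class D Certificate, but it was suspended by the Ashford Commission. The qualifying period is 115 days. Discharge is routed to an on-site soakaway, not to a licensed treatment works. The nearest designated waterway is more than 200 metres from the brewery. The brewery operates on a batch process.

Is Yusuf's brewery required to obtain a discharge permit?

Exception (a)'s conditions are all satisfied: the facility operates on a batch process; a current General Permit is held. Applying paragraphs (d)–(f): (d), which would limit (a), is not triggered: the brewery is more than 200 m from any designated waterway. (a) remains available.
Exception (b) is satisfied on its face — the wastewater is Schedule-A-only; discharge occurs on no more than two days per week. But applying paragraph (g): (g) operates against (b): discharge temperature exceeds 35 °C. (b) is therefore removed.
Exception (c) does not apply: discharge is not routed to a licensed treatment works.

No — exception (a) applies; Yusuf's brewery is not required to obtain a discharge permit.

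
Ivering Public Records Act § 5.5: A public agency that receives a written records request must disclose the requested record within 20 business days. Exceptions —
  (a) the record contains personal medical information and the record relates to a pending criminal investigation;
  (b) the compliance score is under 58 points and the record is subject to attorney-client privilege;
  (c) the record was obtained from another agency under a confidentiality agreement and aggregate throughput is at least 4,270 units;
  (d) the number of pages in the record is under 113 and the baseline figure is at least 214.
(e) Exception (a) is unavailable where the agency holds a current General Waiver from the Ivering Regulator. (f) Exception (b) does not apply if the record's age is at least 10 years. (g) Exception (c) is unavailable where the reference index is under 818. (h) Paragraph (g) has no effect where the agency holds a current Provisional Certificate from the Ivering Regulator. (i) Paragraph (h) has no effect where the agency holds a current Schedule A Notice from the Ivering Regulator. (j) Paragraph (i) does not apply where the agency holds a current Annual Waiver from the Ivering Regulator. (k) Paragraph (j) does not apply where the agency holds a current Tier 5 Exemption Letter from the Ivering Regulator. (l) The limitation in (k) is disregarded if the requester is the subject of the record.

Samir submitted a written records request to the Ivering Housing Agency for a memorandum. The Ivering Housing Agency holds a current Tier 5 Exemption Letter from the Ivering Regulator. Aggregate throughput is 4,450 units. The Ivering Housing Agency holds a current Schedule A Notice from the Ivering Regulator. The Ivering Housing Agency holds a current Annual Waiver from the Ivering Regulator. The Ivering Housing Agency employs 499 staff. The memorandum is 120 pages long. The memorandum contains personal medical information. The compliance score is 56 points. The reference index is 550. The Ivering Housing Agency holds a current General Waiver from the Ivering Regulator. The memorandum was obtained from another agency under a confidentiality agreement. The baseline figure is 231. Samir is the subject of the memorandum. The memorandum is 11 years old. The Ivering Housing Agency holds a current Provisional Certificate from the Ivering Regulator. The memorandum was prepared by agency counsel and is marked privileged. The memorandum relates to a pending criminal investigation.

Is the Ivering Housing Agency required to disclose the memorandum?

No — exception (c) applies; the Ivering Housing Agency is not required to disclose the memorandum.

Exception (a)'s conditions are all satisfied: the memorandum contains personal medical information; the memorandum relates to a pending investigation. Turning to paragraph (e): (e) operates — a current General Waiver is held. (a) is therefore removed.
Exception (b) is satisfied on its face — the compliance score is 56 points, under the 58 points limit; the memorandum is privileged. Turning to paragraph (f): (f) operates against (b): the record's age is 11 years, meeting the 10 years threshold. Exception (b) does not apply.
Exception (c) is satisfied on its face — the memorandum was obtained under a confidentiality agreement; aggregate throughput is 4,450 units, meeting the 4,270 units threshold. Under paragraphs (g)–(l): (g) is engaged (the reference index is 550, under the 818 limit), but yields to (h): (h) operates against (g): a current Provisional Certificate is held. (i) would limit (h) — a current Schedule A Notice is held — but (j) sets (i) aside: (j) is triggered — a current Annual Waiver is held. (k) would limit (j) — a current Tier 5 Exemption Letter is held — but (l) sets (k) aside: (l) operates against (k): Samir is the subject of the memorandum. So (c) applies.
Exception (d) does not apply: the number of pages in the record is 120, not under 113.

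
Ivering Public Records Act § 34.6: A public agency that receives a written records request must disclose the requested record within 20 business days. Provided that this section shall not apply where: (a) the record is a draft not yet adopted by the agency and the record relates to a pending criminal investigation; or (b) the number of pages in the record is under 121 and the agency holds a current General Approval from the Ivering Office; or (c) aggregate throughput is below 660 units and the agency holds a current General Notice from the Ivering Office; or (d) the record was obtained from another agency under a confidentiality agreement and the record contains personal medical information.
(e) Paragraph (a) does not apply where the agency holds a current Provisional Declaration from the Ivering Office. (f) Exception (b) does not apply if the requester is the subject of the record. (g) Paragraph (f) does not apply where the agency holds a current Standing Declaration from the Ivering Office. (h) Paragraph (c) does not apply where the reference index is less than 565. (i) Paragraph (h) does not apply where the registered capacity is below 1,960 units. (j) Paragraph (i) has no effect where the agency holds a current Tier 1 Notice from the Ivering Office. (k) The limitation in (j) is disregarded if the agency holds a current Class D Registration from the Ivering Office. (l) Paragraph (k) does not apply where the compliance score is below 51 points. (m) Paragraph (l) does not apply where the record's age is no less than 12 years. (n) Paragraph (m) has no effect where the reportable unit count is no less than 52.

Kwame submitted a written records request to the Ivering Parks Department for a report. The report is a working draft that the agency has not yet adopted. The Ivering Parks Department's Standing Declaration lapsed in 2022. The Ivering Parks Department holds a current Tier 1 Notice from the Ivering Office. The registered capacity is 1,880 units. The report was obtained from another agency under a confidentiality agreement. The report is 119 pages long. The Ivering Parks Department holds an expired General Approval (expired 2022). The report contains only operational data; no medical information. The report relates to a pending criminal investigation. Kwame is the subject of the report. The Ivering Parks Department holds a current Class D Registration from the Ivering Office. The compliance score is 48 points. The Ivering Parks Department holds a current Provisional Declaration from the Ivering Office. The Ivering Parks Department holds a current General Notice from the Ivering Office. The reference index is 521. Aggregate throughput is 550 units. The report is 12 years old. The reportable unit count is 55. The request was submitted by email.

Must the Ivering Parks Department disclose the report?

All of (a)'s requirements are met (the report is an unadopted draft; the report relates to a pending investigation). However, paragraph (e) must be considered: (e) is triggered — a current Provisional Declaration is held. (a) is therefore removed.
Exception (b) does not apply: the General Approval is not current.
Exception (c)'s conditions are all satisfied: aggregate throughput is 550 units, below the 660 units limit; a current General Notice is held. Turning to paragraphs (h)–(n): (h) operates — the reference index is 521, less than the 565 limit. (i) would limit (h) — the registered capacity is 1,880 units, below the 1,960 units limit — but (j) sets (i) aside: (j) operates against (i): a current Tier 1 Notice is held. (k) would limit (j) — a current Class D Registration is held — but (l) sets (k) aside: (l) operates against (k): the compliance score is 48 points, below the 51 points limit. (m) would limit (l) — the record's age is 12 years, meeting the 12 years threshold — but (n) sets (m) aside: (n) operates — the reportable unit count is 55, meeting the 52 threshold. Exception (c) does not apply.
Exception (d) fails — the report contains only operational data.
None of the exceptions is available; § 34.6 applies in full.

Yes — the Ivering Parks Department must disclose the report.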